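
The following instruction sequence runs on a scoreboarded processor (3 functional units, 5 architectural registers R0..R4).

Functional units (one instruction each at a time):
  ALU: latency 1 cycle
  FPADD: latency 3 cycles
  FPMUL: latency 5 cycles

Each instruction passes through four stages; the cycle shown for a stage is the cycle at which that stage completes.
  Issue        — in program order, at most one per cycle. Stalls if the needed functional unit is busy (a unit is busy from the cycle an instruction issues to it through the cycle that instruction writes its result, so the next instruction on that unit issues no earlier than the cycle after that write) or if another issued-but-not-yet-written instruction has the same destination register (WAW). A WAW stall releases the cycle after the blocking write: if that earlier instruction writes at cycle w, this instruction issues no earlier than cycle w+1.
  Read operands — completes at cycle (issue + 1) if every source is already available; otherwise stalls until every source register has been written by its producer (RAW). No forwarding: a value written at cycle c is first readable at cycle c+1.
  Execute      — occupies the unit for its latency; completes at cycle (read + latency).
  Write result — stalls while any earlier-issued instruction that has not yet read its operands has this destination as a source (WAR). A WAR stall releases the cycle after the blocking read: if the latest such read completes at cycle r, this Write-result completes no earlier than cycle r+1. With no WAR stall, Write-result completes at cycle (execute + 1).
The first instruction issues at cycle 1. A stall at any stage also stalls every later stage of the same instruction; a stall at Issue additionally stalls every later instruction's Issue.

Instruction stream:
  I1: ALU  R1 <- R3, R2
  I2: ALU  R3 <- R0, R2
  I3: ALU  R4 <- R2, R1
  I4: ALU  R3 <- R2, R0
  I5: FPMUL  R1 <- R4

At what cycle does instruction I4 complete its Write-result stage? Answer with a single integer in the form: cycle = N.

cycle = 16

c1: I1 issues→ALU
c2: I1 reads
c3: I1 exec-done
c4: I1 writes R1
c5: I2 issues→ALU
c6: I2 reads
c7: I2 exec-done
c8: I2 writes R3
c9: I3 issues→ALU
c10: I3 reads
c11: I3 exec-done
c12: I3 writes R4
c13: I4 issues→ALU
c14: I4 reads | I5 issues→FPMUL
c15: I4 exec-done | I5 reads
c16: I4 writes R3
c20: I5 exec-done
c21: I5 writes R1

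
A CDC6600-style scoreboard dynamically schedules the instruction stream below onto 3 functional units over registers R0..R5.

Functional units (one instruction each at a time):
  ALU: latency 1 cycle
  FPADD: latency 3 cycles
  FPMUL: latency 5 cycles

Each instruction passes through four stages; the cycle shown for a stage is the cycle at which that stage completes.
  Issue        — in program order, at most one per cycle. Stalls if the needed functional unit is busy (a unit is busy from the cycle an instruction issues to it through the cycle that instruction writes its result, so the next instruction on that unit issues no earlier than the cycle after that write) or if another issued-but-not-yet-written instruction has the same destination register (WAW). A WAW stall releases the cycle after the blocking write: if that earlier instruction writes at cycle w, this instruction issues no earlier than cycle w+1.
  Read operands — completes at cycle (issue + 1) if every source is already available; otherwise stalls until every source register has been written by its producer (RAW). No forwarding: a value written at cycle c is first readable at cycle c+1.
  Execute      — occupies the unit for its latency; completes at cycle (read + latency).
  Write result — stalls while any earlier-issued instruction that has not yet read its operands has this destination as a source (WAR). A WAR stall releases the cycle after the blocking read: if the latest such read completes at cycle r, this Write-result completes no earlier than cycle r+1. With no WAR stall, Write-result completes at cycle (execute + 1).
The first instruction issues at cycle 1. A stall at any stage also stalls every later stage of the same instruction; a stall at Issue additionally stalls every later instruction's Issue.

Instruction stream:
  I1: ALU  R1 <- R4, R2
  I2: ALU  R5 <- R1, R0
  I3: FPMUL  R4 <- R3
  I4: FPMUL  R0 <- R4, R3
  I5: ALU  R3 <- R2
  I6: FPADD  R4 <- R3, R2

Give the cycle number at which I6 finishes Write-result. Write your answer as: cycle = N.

cycle = 23

c1: I1 dispatched to ALU
c2: I1 operands ready
c3: I1 complete
c4: R1←I1
c5: I2 dispatched to ALU
c6: I2 operands ready | I3 dispatched to FPMUL
c7: I2 complete | I3 operands ready
c8: R5←I2
c12: I3 complete
c13: R4←I3
c14: I4 dispatched to FPMUL
c15: I4 operands ready | I5 dispatched to ALU
c16: I5 operands ready | I6 dispatched to FPADD
c17: I5 complete
c18: R3←I5
c19: I6 operands ready
c20: I4 complete
c21: R0←I4
c22: I6 complete
c23: R4←I6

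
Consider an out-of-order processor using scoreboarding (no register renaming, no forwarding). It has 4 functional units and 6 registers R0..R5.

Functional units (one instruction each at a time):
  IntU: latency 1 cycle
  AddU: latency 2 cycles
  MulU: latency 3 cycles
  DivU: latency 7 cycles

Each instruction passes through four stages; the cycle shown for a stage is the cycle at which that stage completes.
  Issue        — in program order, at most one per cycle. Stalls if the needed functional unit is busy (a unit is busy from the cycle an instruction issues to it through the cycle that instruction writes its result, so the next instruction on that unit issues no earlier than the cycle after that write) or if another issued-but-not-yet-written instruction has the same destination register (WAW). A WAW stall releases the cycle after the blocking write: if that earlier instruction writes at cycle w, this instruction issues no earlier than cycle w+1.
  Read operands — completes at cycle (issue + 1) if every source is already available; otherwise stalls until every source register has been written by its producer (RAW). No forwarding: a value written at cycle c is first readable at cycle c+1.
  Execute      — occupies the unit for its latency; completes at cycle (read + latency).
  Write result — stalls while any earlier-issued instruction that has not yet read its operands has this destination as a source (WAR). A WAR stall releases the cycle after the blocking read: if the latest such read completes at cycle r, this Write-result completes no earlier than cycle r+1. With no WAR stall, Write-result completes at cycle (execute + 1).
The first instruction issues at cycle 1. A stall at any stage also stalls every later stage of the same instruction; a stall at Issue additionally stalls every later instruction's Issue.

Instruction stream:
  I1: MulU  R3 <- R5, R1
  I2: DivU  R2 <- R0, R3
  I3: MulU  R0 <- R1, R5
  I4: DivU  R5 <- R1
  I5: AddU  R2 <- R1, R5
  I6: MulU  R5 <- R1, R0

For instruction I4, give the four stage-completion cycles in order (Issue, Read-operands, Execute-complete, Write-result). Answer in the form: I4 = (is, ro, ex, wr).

I4 = (16, 17, 24, 25)

[1] I1 dispatched to MulU
[2] I1 operands ready, I2 dispatched to DivU
[5] I1 complete
[6] R3←I1
[7] I2 operands ready, I3 dispatched to MulU
[8] I3 operands ready
[11] I3 complete
[12] R0←I3
[14] I2 complete
[15] R2←I2
[16] I4 dispatched to DivU
[17] I4 operands ready, I5 dispatched to AddU
[24] I4 complete
[25] R5←I4
[26] I5 operands ready, I6 dispatched to MulU
[27] I6 operands ready
[28] I5 complete
[29] R2←I5
[30] I6 complete
[31] R5←I6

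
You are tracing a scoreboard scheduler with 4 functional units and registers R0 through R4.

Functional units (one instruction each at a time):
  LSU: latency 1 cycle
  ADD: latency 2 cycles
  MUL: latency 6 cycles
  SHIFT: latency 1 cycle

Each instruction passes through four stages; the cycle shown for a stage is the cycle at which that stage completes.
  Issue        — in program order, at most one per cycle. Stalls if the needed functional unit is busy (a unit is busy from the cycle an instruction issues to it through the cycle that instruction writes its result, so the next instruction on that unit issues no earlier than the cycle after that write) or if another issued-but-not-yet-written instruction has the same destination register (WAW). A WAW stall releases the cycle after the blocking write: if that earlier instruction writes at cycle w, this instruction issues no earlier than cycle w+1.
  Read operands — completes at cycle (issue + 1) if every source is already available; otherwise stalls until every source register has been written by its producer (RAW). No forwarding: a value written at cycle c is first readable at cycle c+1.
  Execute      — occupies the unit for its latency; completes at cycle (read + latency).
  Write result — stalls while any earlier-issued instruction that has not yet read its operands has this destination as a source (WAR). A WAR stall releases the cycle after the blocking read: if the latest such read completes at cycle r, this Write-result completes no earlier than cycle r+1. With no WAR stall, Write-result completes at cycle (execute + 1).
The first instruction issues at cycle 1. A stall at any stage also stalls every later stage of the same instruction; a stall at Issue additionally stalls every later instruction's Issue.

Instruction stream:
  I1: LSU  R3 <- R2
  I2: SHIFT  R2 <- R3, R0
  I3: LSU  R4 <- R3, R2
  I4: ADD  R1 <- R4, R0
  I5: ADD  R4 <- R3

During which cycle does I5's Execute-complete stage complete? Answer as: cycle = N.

cycle = 18

cycle 1: I1 dispatched to LSU
cycle 2: I1 operands ready | I2 dispatched to SHIFT
cycle 3: I1 complete
cycle 4: R3←I1
cycle 5: I2 operands ready | I3 dispatched to LSU
cycle 6: I2 complete | I4 dispatched to ADD
cycle 7: R2←I2
cycle 8: I3 operands ready
cycle 9: I3 complete
cycle 10: R4←I3
cycle 11: I4 operands ready
cycle 13: I4 complete
cycle 14: R1←I4
cycle 15: I5 dispatched to ADD
cycle 16: I5 operands ready
cycle 18: I5 complete
cycle 19: R4←I5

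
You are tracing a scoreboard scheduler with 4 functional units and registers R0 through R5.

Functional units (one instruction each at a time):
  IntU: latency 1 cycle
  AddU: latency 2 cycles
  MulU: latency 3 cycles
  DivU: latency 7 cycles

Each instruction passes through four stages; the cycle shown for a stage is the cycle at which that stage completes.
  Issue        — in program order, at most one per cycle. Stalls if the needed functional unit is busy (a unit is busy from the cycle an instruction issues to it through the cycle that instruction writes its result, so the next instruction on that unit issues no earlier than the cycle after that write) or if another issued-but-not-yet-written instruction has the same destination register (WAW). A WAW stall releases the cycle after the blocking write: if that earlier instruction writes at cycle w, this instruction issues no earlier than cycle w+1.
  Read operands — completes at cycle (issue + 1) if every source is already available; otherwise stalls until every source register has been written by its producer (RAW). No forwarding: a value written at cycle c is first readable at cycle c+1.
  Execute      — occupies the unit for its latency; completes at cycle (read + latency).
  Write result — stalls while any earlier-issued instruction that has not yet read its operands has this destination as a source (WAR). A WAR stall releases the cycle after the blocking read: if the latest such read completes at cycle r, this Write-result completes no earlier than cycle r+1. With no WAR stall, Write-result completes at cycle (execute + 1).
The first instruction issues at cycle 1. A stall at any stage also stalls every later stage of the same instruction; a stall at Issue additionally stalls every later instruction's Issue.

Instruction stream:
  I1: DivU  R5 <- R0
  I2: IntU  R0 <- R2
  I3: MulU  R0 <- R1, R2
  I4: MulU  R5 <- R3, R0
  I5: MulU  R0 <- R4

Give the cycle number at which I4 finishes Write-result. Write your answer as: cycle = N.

cycle = 17

[1] I1→DivU
[2] I1 RO · I2→IntU
[3] I2 RO
[4] I2 EX
[5] I2 WR R0
[6] I3→MulU
[7] I3 RO
[9] I1 EX
[10] I1 WR R5 · I3 EX
[11] I3 WR R0
[12] I4→MulU
[13] I4 RO
[16] I4 EX
[17] I4 WR R5
[18] I5→MulU
[19] I5 RO
[22] I5 EX
[23] I5 WR R0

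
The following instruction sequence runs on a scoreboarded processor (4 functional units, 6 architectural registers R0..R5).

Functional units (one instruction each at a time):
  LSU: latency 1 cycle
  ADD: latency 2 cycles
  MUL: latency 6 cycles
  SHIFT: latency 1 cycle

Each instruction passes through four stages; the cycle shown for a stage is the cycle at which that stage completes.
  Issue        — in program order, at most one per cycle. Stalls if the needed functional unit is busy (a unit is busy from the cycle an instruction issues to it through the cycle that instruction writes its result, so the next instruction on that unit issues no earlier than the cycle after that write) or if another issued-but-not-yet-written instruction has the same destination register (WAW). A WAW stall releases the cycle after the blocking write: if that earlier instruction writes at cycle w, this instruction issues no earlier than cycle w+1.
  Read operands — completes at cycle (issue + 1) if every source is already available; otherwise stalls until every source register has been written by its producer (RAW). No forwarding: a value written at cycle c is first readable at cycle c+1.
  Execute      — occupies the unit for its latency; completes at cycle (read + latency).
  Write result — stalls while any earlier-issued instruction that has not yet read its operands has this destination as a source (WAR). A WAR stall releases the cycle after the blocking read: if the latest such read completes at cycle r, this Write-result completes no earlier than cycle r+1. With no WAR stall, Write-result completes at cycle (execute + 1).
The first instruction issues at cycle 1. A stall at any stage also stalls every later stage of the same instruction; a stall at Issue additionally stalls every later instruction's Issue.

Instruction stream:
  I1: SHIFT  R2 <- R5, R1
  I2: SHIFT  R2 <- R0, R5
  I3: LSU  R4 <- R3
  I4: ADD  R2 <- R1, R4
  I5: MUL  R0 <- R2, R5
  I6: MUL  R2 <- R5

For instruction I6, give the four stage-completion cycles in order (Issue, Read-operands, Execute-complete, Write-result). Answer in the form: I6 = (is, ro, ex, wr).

I6 = (22, 23, 29, 30)

[1] I1 issues→SHIFT
[2] I1 reads
[3] I1 exec-done
[4] I1 writes R2
[5] I2 issues→SHIFT
[6] I2 reads; I3 issues→LSU
[7] I2 exec-done; I3 reads
[8] I2 writes R2; I3 exec-done
[9] I3 writes R4; I4 issues→ADD
[10] I4 reads; I5 issues→MUL
[12] I4 exec-done
[13] I4 writes R2
[14] I5 reads
[20] I5 exec-done
[21] I5 writes R0
[22] I6 issues→MUL
[23] I6 reads
[29] I6 exec-done
[30] I6 writes R2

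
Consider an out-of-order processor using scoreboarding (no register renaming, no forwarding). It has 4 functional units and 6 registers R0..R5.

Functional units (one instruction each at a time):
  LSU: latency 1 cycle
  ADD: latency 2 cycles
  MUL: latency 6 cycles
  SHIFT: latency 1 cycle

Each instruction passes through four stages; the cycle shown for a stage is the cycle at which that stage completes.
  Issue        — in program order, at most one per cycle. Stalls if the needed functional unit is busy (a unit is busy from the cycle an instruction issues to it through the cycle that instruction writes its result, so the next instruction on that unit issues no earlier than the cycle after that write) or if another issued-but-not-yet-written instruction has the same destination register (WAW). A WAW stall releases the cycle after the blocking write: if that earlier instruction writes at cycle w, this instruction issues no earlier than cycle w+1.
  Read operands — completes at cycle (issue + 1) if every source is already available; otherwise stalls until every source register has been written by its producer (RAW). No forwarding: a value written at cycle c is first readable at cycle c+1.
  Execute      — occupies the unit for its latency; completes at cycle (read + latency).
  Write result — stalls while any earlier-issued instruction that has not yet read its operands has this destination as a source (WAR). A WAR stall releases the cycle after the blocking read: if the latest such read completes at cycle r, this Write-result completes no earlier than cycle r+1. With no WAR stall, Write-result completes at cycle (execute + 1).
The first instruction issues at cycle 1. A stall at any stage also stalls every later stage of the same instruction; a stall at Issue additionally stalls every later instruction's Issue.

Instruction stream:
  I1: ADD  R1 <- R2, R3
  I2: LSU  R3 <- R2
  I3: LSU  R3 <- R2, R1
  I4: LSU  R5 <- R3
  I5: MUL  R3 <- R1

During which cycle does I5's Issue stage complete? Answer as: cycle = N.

[1] issue I1 (ADD)
[2] I1 read-ops | issue I2 (LSU)
[3] I2 read-ops
[4] I1 finished on ADD | I2 finished on LSU
[5] I1→R1 | I2→R3
[6] issue I3 (LSU)
[7] I3 read-ops
[8] I3 finished on LSU
[9] I3→R3
[10] issue I4 (LSU)
[11] I4 read-ops | issue I5 (MUL)
[12] I4 finished on LSU | I5 read-ops
[13] I4→R5
[18] I5 finished on MUL
[19] I5→R3

cycle = 11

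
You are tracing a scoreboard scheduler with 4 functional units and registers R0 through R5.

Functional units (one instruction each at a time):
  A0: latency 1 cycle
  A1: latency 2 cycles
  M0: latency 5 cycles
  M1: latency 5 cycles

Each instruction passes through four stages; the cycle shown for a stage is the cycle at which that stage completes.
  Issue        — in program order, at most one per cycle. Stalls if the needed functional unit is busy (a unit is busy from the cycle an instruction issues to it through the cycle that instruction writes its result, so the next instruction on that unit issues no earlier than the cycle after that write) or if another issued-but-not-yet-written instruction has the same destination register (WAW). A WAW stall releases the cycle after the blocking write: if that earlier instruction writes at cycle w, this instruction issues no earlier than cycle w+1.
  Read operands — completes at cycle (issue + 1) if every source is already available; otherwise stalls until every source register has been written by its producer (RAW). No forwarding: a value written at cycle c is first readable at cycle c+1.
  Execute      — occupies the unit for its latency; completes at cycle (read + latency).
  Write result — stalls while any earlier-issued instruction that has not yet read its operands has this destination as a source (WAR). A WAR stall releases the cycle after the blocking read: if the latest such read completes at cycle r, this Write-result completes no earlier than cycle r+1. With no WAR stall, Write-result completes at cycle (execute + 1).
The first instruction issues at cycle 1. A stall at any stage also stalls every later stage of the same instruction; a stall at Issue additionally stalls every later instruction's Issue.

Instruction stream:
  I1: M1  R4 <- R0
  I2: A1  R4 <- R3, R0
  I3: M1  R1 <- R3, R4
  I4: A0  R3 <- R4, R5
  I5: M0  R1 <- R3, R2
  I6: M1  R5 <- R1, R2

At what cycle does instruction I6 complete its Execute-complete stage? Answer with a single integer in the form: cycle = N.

cycle = 34

[1] issue I1 (M1)
[2] I1 read-ops
[7] I1 finished on M1
[8] I1→R4
[9] issue I2 (A1)
[10] I2 read-ops | issue I3 (M1)
[11] issue I4 (A0)
[12] I2 finished on A1
[13] I2→R4
[14] I3 read-ops | I4 read-ops
[15] I4 finished on A0
[16] I4→R3
[19] I3 finished on M1
[20] I3→R1
[21] issue I5 (M0)
[22] I5 read-ops | issue I6 (M1)
[27] I5 finished on M0
[28] I5→R1
[29] I6 read-ops
[34] I6 finished on M1
[35] I6→R5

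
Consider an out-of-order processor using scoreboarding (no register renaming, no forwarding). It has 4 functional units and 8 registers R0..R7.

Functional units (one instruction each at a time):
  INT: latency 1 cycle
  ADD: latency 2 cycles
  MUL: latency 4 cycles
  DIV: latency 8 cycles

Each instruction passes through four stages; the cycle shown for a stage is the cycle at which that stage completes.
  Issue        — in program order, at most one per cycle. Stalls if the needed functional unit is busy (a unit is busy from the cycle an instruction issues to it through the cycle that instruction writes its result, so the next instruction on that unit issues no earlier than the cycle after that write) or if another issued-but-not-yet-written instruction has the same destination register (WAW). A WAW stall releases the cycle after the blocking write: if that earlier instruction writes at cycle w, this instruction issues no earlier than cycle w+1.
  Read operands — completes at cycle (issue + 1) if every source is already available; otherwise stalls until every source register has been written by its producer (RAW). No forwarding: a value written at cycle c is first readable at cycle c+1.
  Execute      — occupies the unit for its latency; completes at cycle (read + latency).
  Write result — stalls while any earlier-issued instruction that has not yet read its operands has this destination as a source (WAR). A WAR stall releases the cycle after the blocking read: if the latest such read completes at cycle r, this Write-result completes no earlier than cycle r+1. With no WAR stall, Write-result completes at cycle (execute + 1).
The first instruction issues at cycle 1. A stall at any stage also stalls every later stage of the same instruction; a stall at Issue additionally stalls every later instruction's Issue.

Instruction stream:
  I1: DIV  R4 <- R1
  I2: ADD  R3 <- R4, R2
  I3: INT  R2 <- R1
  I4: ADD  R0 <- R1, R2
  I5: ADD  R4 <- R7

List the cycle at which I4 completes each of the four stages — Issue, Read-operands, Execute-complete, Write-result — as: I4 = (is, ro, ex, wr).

I4 = (16, 17, 19, 20)

I1: IS=1 RO=2 EX=10 WR=11
I2: IS=2 RO=12 EX=14 WR=15  [RAW R4: wait I1 write@11]
I3: IS=3 RO=4 EX=5 WR=13  [WAR R2: wait I2 read@12]
I4: IS=16 RO=17 EX=19 WR=20  [struct: ADD busy until I2 writes@15]
I5: IS=21 RO=22 EX=24 WR=25  [struct: ADD busy until I4 writes@20]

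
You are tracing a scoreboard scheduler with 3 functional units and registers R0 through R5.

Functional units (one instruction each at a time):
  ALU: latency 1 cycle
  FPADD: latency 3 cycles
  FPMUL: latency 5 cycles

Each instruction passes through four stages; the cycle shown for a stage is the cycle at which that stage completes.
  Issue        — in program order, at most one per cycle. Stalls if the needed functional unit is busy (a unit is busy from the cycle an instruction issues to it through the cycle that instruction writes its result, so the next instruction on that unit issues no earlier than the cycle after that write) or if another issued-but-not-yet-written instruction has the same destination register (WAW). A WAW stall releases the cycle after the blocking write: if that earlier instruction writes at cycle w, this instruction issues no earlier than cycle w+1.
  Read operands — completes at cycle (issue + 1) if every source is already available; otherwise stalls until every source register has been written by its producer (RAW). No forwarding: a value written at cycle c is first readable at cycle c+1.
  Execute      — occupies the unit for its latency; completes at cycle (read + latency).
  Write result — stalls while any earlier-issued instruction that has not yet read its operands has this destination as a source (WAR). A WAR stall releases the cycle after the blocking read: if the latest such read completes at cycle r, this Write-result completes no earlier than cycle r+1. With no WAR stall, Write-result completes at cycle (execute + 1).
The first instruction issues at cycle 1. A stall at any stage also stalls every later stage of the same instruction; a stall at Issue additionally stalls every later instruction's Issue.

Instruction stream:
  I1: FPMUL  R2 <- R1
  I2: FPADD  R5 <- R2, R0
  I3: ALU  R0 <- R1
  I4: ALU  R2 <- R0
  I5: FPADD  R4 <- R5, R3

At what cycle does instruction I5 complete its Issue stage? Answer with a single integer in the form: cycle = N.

[1] I1 dispatched to FPMUL
[2] I1 operands ready; I2 dispatched to FPADD
[3] I3 dispatched to ALU
[4] I3 operands ready
[5] I3 complete
[7] I1 complete
[8] R2←I1
[9] I2 operands ready
[10] R0←I3
[11] I4 dispatched to ALU
[12] I2 complete; I4 operands ready
[13] R5←I2; I4 complete
[14] R2←I4; I5 dispatched to FPADD
[15] I5 operands ready
[18] I5 complete
[19] R4←I5

cycle = 14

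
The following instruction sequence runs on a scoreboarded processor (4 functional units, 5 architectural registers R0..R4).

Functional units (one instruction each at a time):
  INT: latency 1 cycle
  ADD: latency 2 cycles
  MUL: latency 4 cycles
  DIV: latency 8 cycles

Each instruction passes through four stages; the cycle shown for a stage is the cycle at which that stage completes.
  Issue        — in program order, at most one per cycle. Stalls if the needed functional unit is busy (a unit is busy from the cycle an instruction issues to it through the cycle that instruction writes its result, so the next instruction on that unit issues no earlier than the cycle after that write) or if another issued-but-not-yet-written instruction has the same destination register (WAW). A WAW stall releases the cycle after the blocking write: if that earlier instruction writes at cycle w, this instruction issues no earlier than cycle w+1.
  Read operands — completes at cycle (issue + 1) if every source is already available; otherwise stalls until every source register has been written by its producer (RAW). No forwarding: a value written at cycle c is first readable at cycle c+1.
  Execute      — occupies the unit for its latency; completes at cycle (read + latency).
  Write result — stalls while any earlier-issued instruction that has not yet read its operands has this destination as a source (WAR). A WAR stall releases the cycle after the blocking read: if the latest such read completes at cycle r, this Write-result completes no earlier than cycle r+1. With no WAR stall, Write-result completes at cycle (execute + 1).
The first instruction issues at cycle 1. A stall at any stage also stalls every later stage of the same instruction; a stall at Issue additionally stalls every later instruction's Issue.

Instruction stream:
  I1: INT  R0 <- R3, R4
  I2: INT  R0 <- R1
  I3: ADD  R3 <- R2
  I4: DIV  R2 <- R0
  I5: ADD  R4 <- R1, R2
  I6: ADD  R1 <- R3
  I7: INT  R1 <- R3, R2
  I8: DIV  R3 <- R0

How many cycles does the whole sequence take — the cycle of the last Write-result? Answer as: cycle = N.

I1: IS=1 RO=2 EX=3 WR=4
I2: IS=5 RO=6 EX=7 WR=8  [struct: INT busy until I1 writes@4]
I3: IS=6 RO=7 EX=9 WR=10
I4: IS=7 RO=9 EX=17 WR=18  [RAW R0: wait I2 write@8]
I5: IS=11 RO=19 EX=21 WR=22  [struct: ADD busy until I3 writes@10; RAW R2: wait I4 write@18]
I6: IS=23 RO=24 EX=26 WR=27  [struct: ADD busy until I5 writes@22]
I7: IS=28 RO=29 EX=30 WR=31  [WAW R1: wait I6 write@27]
I8: IS=29 RO=30 EX=38 WR=39

cycle = 39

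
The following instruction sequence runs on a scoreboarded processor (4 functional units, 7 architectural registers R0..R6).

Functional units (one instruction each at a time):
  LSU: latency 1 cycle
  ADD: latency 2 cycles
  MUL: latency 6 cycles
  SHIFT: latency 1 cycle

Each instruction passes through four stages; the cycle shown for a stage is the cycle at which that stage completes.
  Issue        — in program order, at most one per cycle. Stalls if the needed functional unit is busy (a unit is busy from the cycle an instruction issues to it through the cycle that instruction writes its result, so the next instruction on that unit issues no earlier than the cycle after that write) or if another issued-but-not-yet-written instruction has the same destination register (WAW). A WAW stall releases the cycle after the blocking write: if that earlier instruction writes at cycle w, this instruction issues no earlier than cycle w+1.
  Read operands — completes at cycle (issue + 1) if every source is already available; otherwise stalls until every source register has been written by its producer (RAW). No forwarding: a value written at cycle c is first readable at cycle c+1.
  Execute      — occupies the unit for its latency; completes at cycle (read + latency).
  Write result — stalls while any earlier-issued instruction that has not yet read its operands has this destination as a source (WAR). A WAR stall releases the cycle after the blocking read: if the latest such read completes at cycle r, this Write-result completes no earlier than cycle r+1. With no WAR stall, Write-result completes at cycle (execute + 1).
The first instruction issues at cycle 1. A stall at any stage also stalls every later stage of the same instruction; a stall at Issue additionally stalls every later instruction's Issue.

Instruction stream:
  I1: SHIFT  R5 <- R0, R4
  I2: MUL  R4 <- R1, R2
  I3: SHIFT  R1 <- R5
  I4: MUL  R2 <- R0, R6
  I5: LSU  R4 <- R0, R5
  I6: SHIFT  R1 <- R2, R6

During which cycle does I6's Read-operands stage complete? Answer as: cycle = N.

cycle = 20

t=1  I1→SHIFT
t=2  I1 RO, I2→MUL
t=3  I1 EX, I2 RO
t=4  I1 WR R5
t=5  I3→SHIFT
t=6  I3 RO
t=7  I3 EX
t=8  I3 WR R1
t=9  I2 EX
t=10  I2 WR R4
t=11  I4→MUL
t=12  I4 RO, I5→LSU
t=13  I5 RO, I6→SHIFT
t=14  I5 EX
t=15  I5 WR R4
t=18  I4 EX
t=19  I4 WR R2
t=20  I6 RO
t=21  I6 EX
t=22  I6 WR R1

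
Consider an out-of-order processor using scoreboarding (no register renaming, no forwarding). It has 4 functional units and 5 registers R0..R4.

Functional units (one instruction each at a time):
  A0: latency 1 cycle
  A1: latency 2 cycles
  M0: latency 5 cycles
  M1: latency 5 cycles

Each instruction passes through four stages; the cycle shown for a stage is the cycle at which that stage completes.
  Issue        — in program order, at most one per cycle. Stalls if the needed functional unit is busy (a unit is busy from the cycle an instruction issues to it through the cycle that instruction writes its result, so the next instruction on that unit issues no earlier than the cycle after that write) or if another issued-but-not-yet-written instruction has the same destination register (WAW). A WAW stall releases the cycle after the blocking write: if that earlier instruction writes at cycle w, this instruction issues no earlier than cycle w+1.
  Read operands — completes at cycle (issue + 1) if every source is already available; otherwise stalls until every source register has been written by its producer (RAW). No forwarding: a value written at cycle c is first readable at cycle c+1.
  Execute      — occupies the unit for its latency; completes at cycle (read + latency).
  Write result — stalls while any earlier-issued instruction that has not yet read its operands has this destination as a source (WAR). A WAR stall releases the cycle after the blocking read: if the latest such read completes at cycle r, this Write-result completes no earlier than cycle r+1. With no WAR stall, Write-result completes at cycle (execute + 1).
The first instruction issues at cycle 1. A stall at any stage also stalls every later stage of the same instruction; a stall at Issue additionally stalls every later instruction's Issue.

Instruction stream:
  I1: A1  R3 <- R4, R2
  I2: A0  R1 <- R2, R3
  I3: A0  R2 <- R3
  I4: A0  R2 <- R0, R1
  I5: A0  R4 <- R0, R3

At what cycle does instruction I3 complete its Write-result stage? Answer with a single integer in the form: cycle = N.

1) issue 1, read 2, done 4, write 5
2) issue 2, read 6, done 7, write 8  <RAW R3: wait I1 write@5>
3) issue 9, read 10, done 11, write 12  <struct: A0 busy until I2 writes@8>
4) issue 13, read 14, done 15, write 16  <struct: A0 busy until I3 writes@12>
5) issue 17, read 18, done 19, write 20  <struct: A0 busy until I4 writes@16>

cycle = 12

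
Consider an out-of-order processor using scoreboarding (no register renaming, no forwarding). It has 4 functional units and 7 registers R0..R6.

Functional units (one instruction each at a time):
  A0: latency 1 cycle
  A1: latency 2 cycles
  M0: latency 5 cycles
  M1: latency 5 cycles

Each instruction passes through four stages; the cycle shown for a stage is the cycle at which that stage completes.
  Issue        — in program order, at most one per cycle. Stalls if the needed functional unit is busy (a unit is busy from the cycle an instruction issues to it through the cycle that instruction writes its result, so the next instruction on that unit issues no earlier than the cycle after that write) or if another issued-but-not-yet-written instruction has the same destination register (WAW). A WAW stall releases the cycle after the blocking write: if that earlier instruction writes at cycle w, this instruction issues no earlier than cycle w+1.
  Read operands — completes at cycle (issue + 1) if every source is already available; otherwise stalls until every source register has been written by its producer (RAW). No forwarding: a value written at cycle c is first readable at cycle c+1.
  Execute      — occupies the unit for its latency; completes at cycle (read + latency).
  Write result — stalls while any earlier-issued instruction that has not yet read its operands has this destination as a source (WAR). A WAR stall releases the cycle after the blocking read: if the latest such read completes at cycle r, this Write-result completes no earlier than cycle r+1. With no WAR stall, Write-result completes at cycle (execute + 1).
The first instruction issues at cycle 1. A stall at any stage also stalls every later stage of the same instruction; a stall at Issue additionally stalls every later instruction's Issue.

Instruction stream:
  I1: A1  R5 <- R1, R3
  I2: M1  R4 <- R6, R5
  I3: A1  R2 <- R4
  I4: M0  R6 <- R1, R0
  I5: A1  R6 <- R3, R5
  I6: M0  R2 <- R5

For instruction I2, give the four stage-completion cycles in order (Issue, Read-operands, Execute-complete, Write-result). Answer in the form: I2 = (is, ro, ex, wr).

1) issue 1, read 2, done 4, write 5
2) issue 2, read 6, done 11, write 12  <RAW R5: wait I1 write@5>
3) issue 6, read 13, done 15, write 16  <struct: A1 busy until I1 writes@5 / RAW R4: wait I2 write@12>
4) issue 7, read 8, done 13, write 14
5) issue 17, read 18, done 20, write 21  <struct: A1 busy until I3 writes@16>
6) issue 18, read 19, done 24, write 25

I2 = (2, 6, 11, 12)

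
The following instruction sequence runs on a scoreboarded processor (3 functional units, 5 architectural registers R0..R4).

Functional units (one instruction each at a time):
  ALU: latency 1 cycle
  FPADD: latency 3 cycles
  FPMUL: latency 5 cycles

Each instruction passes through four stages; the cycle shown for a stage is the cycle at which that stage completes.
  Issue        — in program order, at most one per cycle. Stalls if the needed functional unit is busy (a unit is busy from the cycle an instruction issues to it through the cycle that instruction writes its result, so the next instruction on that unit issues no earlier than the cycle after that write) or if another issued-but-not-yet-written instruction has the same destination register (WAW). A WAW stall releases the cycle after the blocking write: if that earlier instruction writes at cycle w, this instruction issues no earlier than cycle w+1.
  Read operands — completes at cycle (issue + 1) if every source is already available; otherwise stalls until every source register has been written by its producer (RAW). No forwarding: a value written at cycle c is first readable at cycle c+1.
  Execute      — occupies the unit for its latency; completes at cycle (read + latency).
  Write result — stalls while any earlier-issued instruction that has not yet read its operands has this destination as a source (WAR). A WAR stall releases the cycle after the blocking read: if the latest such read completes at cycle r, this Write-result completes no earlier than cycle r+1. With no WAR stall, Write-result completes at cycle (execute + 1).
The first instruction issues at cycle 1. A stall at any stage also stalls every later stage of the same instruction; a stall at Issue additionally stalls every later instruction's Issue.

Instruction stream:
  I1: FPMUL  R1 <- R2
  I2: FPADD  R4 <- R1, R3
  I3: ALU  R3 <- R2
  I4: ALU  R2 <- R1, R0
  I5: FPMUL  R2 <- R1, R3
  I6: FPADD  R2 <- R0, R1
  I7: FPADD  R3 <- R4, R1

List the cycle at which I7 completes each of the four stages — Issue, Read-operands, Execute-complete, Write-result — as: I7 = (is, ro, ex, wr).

1) issue 1, read 2, done 7, write 8
2) issue 2, read 9, done 12, write 13  <RAW R1: wait I1 write@8>
3) issue 3, read 4, done 5, write 10  <WAR R3: wait I2 read@9>
4) issue 11, read 12, done 13, write 14  <struct: ALU busy until I3 writes@10>
5) issue 15, read 16, done 21, write 22  <WAW R2: wait I4 write@14>
6) issue 23, read 24, done 27, write 28  <WAW R2: wait I5 write@22>
7) issue 29, read 30, done 33, write 34  <struct: FPADD busy until I6 writes@28>

I7 = (29, 30, 33, 34)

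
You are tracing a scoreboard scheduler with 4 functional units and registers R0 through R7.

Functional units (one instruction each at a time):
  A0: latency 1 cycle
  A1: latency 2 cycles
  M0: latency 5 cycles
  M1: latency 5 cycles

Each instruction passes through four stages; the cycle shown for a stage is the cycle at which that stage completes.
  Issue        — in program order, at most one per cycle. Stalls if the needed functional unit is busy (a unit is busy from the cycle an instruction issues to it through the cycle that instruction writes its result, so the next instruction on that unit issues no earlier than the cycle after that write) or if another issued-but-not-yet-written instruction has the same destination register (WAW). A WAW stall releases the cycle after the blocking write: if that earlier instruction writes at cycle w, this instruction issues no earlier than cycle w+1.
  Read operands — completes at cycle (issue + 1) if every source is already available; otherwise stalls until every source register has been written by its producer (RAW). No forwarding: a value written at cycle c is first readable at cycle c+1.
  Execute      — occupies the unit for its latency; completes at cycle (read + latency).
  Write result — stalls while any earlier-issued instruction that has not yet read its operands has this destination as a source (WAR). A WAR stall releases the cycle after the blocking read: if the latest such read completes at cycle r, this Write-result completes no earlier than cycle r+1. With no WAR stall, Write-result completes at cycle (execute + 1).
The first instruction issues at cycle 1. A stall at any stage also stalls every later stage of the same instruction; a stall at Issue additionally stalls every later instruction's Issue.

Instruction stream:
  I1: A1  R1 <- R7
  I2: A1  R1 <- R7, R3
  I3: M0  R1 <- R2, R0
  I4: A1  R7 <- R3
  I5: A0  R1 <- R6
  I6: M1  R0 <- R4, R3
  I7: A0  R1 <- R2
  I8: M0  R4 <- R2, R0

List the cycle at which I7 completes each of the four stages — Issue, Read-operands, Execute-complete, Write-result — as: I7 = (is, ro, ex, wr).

[1] issue I1 (A1)
[2] I1 read-ops
[4] I1 finished on A1
[5] I1→R1
[6] issue I2 (A1)
[7] I2 read-ops
[9] I2 finished on A1
[10] I2→R1
[11] issue I3 (M0)
[12] I3 read-ops · issue I4 (A1)
[13] I4 read-ops
[15] I4 finished on A1
[16] I4→R7
[17] I3 finished on M0
[18] I3→R1
[19] issue I5 (A0)
[20] I5 read-ops · issue I6 (M1)
[21] I5 finished on A0 · I6 read-ops
[22] I5→R1
[23] issue I7 (A0)
[24] I7 read-ops · issue I8 (M0)
[25] I7 finished on A0
[26] I6 finished on M1 · I7→R1
[27] I6→R0
[28] I8 read-ops
[33] I8 finished on M0
[34] I8→R4

I7 = (23, 24, 25, 26)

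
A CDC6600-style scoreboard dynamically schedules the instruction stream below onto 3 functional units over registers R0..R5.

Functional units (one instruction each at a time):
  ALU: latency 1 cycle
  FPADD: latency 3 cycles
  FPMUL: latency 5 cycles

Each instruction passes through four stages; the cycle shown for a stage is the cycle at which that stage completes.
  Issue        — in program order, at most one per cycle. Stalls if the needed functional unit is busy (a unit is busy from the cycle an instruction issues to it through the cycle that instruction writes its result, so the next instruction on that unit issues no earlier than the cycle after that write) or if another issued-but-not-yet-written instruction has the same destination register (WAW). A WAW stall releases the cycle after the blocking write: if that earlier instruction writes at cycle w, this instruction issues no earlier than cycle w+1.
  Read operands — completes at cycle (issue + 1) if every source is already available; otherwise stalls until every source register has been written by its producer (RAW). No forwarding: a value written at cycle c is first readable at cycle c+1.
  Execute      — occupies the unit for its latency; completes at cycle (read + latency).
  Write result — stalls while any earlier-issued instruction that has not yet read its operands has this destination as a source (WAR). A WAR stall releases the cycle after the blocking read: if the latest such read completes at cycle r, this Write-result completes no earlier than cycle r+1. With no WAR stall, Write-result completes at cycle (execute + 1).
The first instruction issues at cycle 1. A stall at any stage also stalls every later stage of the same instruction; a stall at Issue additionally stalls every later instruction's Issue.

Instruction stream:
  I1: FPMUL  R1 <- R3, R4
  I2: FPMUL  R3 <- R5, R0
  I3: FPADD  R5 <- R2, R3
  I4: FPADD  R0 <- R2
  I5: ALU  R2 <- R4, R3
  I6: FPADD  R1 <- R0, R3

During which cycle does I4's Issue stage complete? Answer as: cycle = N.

I1: IS=1 RO=2 EX=7 WR=8
I2: IS=9 RO=10 EX=15 WR=16  [struct: FPMUL busy until I1 writes@8]
I3: IS=10 RO=17 EX=20 WR=21  [RAW R3: wait I2 write@16]
I4: IS=22 RO=23 EX=26 WR=27  [struct: FPADD busy until I3 writes@21]
I5: IS=23 RO=24 EX=25 WR=26
I6: IS=28 RO=29 EX=32 WR=33  [struct: FPADD busy until I4 writes@27]

cycle = 22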